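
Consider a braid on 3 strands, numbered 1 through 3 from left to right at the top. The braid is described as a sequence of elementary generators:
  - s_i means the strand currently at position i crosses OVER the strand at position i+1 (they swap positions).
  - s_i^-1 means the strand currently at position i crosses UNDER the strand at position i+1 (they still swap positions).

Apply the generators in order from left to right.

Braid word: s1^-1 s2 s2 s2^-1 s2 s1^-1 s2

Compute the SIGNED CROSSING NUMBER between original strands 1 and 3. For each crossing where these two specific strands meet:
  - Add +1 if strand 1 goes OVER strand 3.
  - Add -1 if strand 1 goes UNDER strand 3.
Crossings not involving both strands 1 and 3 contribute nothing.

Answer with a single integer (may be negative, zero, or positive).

Answer: -2

Derivation:
Gen 1: crossing 1x2. Both 1&3? no. Sum: 0
Gen 2: 1 over 3. Both 1&3? yes. Contrib: +1. Sum: 1
Gen 3: 3 over 1. Both 1&3? yes. Contrib: -1. Sum: 0
Gen 4: 1 under 3. Both 1&3? yes. Contrib: -1. Sum: -1
Gen 5: 3 over 1. Both 1&3? yes. Contrib: -1. Sum: -2
Gen 6: crossing 2x1. Both 1&3? no. Sum: -2
Gen 7: crossing 2x3. Both 1&3? no. Sum: -2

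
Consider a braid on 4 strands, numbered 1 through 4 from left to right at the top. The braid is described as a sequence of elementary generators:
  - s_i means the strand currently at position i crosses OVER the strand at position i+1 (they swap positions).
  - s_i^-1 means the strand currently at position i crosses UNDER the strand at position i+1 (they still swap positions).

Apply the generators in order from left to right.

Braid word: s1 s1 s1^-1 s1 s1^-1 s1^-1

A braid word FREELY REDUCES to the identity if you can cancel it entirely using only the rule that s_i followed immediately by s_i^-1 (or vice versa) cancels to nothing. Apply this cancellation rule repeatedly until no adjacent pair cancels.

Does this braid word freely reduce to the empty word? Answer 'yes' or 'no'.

Gen 1 (s1): push. Stack: [s1]
Gen 2 (s1): push. Stack: [s1 s1]
Gen 3 (s1^-1): cancels prior s1. Stack: [s1]
Gen 4 (s1): push. Stack: [s1 s1]
Gen 5 (s1^-1): cancels prior s1. Stack: [s1]
Gen 6 (s1^-1): cancels prior s1. Stack: []
Reduced word: (empty)

Answer: yes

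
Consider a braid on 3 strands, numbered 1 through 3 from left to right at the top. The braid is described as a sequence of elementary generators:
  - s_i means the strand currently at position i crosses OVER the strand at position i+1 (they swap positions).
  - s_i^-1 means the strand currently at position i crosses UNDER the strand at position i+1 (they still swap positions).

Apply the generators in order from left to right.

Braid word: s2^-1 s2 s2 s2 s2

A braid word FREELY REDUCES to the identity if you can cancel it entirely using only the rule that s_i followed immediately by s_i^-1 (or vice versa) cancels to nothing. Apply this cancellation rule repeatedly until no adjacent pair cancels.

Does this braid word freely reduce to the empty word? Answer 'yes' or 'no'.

Answer: no

Derivation:
Gen 1 (s2^-1): push. Stack: [s2^-1]
Gen 2 (s2): cancels prior s2^-1. Stack: []
Gen 3 (s2): push. Stack: [s2]
Gen 4 (s2): push. Stack: [s2 s2]
Gen 5 (s2): push. Stack: [s2 s2 s2]
Reduced word: s2 s2 s2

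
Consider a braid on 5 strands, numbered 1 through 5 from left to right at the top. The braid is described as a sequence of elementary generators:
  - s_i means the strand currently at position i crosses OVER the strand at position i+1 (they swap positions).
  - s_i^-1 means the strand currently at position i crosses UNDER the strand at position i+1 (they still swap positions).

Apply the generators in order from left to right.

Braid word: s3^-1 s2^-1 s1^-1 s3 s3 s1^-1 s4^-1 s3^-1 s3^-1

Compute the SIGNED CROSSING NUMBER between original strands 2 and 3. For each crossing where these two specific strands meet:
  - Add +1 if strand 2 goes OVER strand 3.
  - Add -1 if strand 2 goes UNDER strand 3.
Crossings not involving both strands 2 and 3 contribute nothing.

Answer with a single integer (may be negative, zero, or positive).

Gen 1: crossing 3x4. Both 2&3? no. Sum: 0
Gen 2: crossing 2x4. Both 2&3? no. Sum: 0
Gen 3: crossing 1x4. Both 2&3? no. Sum: 0
Gen 4: 2 over 3. Both 2&3? yes. Contrib: +1. Sum: 1
Gen 5: 3 over 2. Both 2&3? yes. Contrib: -1. Sum: 0
Gen 6: crossing 4x1. Both 2&3? no. Sum: 0
Gen 7: crossing 3x5. Both 2&3? no. Sum: 0
Gen 8: crossing 2x5. Both 2&3? no. Sum: 0
Gen 9: crossing 5x2. Both 2&3? no. Sum: 0

Answer: 0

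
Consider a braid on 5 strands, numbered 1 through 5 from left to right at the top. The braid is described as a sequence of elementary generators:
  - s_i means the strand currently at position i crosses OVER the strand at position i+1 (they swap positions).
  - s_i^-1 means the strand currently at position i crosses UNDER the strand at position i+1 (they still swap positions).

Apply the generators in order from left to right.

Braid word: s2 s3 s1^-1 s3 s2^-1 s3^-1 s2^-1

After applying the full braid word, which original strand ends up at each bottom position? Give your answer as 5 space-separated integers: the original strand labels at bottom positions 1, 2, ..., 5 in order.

Answer: 3 4 2 1 5

Derivation:
Gen 1 (s2): strand 2 crosses over strand 3. Perm now: [1 3 2 4 5]
Gen 2 (s3): strand 2 crosses over strand 4. Perm now: [1 3 4 2 5]
Gen 3 (s1^-1): strand 1 crosses under strand 3. Perm now: [3 1 4 2 5]
Gen 4 (s3): strand 4 crosses over strand 2. Perm now: [3 1 2 4 5]
Gen 5 (s2^-1): strand 1 crosses under strand 2. Perm now: [3 2 1 4 5]
Gen 6 (s3^-1): strand 1 crosses under strand 4. Perm now: [3 2 4 1 5]
Gen 7 (s2^-1): strand 2 crosses under strand 4. Perm now: [3 4 2 1 5]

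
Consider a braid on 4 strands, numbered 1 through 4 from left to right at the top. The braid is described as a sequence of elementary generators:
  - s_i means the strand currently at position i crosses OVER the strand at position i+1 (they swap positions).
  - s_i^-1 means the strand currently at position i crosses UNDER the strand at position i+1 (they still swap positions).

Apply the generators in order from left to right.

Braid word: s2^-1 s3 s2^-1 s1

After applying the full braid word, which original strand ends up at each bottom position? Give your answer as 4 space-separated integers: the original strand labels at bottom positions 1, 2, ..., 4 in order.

Gen 1 (s2^-1): strand 2 crosses under strand 3. Perm now: [1 3 2 4]
Gen 2 (s3): strand 2 crosses over strand 4. Perm now: [1 3 4 2]
Gen 3 (s2^-1): strand 3 crosses under strand 4. Perm now: [1 4 3 2]
Gen 4 (s1): strand 1 crosses over strand 4. Perm now: [4 1 3 2]

Answer: 4 1 3 2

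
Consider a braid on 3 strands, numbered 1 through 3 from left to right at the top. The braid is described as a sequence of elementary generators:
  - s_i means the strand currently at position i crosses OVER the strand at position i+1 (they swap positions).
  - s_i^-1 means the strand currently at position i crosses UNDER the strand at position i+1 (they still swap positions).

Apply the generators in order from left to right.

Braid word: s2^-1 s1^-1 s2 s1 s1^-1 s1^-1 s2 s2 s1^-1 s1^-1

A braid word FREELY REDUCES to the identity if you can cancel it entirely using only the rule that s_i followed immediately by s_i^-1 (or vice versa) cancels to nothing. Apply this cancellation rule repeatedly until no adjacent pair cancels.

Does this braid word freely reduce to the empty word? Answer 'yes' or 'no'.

Answer: no

Derivation:
Gen 1 (s2^-1): push. Stack: [s2^-1]
Gen 2 (s1^-1): push. Stack: [s2^-1 s1^-1]
Gen 3 (s2): push. Stack: [s2^-1 s1^-1 s2]
Gen 4 (s1): push. Stack: [s2^-1 s1^-1 s2 s1]
Gen 5 (s1^-1): cancels prior s1. Stack: [s2^-1 s1^-1 s2]
Gen 6 (s1^-1): push. Stack: [s2^-1 s1^-1 s2 s1^-1]
Gen 7 (s2): push. Stack: [s2^-1 s1^-1 s2 s1^-1 s2]
Gen 8 (s2): push. Stack: [s2^-1 s1^-1 s2 s1^-1 s2 s2]
Gen 9 (s1^-1): push. Stack: [s2^-1 s1^-1 s2 s1^-1 s2 s2 s1^-1]
Gen 10 (s1^-1): push. Stack: [s2^-1 s1^-1 s2 s1^-1 s2 s2 s1^-1 s1^-1]
Reduced word: s2^-1 s1^-1 s2 s1^-1 s2 s2 s1^-1 s1^-1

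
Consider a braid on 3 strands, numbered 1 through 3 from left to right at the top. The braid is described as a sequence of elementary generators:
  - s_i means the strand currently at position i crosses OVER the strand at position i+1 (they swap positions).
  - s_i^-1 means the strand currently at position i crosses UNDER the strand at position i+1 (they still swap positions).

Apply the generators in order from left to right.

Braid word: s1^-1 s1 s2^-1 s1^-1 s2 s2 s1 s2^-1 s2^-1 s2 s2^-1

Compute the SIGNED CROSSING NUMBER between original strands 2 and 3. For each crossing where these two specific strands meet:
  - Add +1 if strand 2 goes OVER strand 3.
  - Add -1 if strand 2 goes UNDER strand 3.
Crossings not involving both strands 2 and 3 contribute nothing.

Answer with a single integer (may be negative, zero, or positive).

Gen 1: crossing 1x2. Both 2&3? no. Sum: 0
Gen 2: crossing 2x1. Both 2&3? no. Sum: 0
Gen 3: 2 under 3. Both 2&3? yes. Contrib: -1. Sum: -1
Gen 4: crossing 1x3. Both 2&3? no. Sum: -1
Gen 5: crossing 1x2. Both 2&3? no. Sum: -1
Gen 6: crossing 2x1. Both 2&3? no. Sum: -1
Gen 7: crossing 3x1. Both 2&3? no. Sum: -1
Gen 8: 3 under 2. Both 2&3? yes. Contrib: +1. Sum: 0
Gen 9: 2 under 3. Both 2&3? yes. Contrib: -1. Sum: -1
Gen 10: 3 over 2. Both 2&3? yes. Contrib: -1. Sum: -2
Gen 11: 2 under 3. Both 2&3? yes. Contrib: -1. Sum: -3

Answer: -3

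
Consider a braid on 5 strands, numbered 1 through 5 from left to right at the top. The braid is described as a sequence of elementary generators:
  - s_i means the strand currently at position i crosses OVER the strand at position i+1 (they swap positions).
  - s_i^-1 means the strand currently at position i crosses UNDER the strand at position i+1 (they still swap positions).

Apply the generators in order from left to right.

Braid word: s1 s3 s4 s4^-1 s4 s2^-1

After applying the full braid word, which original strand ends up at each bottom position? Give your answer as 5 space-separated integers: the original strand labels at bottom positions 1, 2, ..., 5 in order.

Answer: 2 4 1 5 3

Derivation:
Gen 1 (s1): strand 1 crosses over strand 2. Perm now: [2 1 3 4 5]
Gen 2 (s3): strand 3 crosses over strand 4. Perm now: [2 1 4 3 5]
Gen 3 (s4): strand 3 crosses over strand 5. Perm now: [2 1 4 5 3]
Gen 4 (s4^-1): strand 5 crosses under strand 3. Perm now: [2 1 4 3 5]
Gen 5 (s4): strand 3 crosses over strand 5. Perm now: [2 1 4 5 3]
Gen 6 (s2^-1): strand 1 crosses under strand 4. Perm now: [2 4 1 5 3]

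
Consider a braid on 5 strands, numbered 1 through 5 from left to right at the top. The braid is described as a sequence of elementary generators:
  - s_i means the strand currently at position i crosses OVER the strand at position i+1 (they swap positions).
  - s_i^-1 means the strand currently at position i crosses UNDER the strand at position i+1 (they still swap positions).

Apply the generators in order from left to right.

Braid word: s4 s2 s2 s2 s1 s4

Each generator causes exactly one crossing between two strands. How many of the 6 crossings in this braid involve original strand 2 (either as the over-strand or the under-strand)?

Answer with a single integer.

Answer: 3

Derivation:
Gen 1: crossing 4x5. Involves strand 2? no. Count so far: 0
Gen 2: crossing 2x3. Involves strand 2? yes. Count so far: 1
Gen 3: crossing 3x2. Involves strand 2? yes. Count so far: 2
Gen 4: crossing 2x3. Involves strand 2? yes. Count so far: 3
Gen 5: crossing 1x3. Involves strand 2? no. Count so far: 3
Gen 6: crossing 5x4. Involves strand 2? no. Count so far: 3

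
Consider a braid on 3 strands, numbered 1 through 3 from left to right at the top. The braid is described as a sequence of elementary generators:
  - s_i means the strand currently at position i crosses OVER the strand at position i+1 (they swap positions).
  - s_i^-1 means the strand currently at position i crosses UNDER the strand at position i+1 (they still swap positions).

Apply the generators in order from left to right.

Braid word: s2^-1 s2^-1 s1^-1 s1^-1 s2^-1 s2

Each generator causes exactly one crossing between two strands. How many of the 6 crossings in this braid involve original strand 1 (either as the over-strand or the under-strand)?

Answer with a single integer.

Gen 1: crossing 2x3. Involves strand 1? no. Count so far: 0
Gen 2: crossing 3x2. Involves strand 1? no. Count so far: 0
Gen 3: crossing 1x2. Involves strand 1? yes. Count so far: 1
Gen 4: crossing 2x1. Involves strand 1? yes. Count so far: 2
Gen 5: crossing 2x3. Involves strand 1? no. Count so far: 2
Gen 6: crossing 3x2. Involves strand 1? no. Count so far: 2

Answer: 2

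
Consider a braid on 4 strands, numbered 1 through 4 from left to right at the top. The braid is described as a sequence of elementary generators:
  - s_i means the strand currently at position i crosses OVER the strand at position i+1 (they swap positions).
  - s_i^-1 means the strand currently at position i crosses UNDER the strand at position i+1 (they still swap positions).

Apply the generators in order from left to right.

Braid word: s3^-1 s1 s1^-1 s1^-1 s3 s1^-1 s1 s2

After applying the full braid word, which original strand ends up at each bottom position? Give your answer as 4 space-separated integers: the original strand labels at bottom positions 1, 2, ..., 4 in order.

Answer: 2 3 1 4

Derivation:
Gen 1 (s3^-1): strand 3 crosses under strand 4. Perm now: [1 2 4 3]
Gen 2 (s1): strand 1 crosses over strand 2. Perm now: [2 1 4 3]
Gen 3 (s1^-1): strand 2 crosses under strand 1. Perm now: [1 2 4 3]
Gen 4 (s1^-1): strand 1 crosses under strand 2. Perm now: [2 1 4 3]
Gen 5 (s3): strand 4 crosses over strand 3. Perm now: [2 1 3 4]
Gen 6 (s1^-1): strand 2 crosses under strand 1. Perm now: [1 2 3 4]
Gen 7 (s1): strand 1 crosses over strand 2. Perm now: [2 1 3 4]
Gen 8 (s2): strand 1 crosses over strand 3. Perm now: [2 3 1 4]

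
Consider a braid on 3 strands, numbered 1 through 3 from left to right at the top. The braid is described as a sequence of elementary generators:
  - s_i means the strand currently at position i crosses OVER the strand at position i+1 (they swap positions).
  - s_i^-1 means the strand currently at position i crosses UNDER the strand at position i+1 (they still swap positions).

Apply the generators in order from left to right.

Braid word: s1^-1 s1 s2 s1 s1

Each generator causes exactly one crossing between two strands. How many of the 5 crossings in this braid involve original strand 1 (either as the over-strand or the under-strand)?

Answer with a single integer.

Gen 1: crossing 1x2. Involves strand 1? yes. Count so far: 1
Gen 2: crossing 2x1. Involves strand 1? yes. Count so far: 2
Gen 3: crossing 2x3. Involves strand 1? no. Count so far: 2
Gen 4: crossing 1x3. Involves strand 1? yes. Count so far: 3
Gen 5: crossing 3x1. Involves strand 1? yes. Count so far: 4

Answer: 4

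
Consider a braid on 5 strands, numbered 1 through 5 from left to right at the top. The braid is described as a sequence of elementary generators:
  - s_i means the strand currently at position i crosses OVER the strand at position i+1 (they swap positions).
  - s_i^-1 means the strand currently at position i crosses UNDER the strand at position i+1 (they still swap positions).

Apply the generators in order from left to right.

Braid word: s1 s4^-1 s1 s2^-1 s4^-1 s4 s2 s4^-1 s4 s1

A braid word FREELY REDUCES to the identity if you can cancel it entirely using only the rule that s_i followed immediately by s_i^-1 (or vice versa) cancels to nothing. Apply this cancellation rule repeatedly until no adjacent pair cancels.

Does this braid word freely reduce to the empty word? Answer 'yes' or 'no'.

Answer: no

Derivation:
Gen 1 (s1): push. Stack: [s1]
Gen 2 (s4^-1): push. Stack: [s1 s4^-1]
Gen 3 (s1): push. Stack: [s1 s4^-1 s1]
Gen 4 (s2^-1): push. Stack: [s1 s4^-1 s1 s2^-1]
Gen 5 (s4^-1): push. Stack: [s1 s4^-1 s1 s2^-1 s4^-1]
Gen 6 (s4): cancels prior s4^-1. Stack: [s1 s4^-1 s1 s2^-1]
Gen 7 (s2): cancels prior s2^-1. Stack: [s1 s4^-1 s1]
Gen 8 (s4^-1): push. Stack: [s1 s4^-1 s1 s4^-1]
Gen 9 (s4): cancels prior s4^-1. Stack: [s1 s4^-1 s1]
Gen 10 (s1): push. Stack: [s1 s4^-1 s1 s1]
Reduced word: s1 s4^-1 s1 s1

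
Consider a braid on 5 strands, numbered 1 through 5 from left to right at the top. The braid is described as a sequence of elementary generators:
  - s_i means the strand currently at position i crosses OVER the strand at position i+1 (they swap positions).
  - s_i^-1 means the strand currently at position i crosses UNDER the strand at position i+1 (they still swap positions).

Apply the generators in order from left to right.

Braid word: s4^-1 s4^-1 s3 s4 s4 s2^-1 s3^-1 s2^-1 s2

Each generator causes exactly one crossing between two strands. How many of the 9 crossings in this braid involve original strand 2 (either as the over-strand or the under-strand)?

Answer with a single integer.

Answer: 2

Derivation:
Gen 1: crossing 4x5. Involves strand 2? no. Count so far: 0
Gen 2: crossing 5x4. Involves strand 2? no. Count so far: 0
Gen 3: crossing 3x4. Involves strand 2? no. Count so far: 0
Gen 4: crossing 3x5. Involves strand 2? no. Count so far: 0
Gen 5: crossing 5x3. Involves strand 2? no. Count so far: 0
Gen 6: crossing 2x4. Involves strand 2? yes. Count so far: 1
Gen 7: crossing 2x3. Involves strand 2? yes. Count so far: 2
Gen 8: crossing 4x3. Involves strand 2? no. Count so far: 2
Gen 9: crossing 3x4. Involves strand 2? no. Count so far: 2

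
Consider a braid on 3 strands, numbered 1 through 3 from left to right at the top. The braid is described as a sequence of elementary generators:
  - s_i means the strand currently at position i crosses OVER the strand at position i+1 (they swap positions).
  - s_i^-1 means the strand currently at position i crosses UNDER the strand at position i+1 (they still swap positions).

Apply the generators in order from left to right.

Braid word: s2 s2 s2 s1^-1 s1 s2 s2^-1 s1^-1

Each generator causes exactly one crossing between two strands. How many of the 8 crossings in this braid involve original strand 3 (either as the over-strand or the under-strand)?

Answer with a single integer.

Answer: 8

Derivation:
Gen 1: crossing 2x3. Involves strand 3? yes. Count so far: 1
Gen 2: crossing 3x2. Involves strand 3? yes. Count so far: 2
Gen 3: crossing 2x3. Involves strand 3? yes. Count so far: 3
Gen 4: crossing 1x3. Involves strand 3? yes. Count so far: 4
Gen 5: crossing 3x1. Involves strand 3? yes. Count so far: 5
Gen 6: crossing 3x2. Involves strand 3? yes. Count so far: 6
Gen 7: crossing 2x3. Involves strand 3? yes. Count so far: 7
Gen 8: crossing 1x3. Involves strand 3? yes. Count so far: 8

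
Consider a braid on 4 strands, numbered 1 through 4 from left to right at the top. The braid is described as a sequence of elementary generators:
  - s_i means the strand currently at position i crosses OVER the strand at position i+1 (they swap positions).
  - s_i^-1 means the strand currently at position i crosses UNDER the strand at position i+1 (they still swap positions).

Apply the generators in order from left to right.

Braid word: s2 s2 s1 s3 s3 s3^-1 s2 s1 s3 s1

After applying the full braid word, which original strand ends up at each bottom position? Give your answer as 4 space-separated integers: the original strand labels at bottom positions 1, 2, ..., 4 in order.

Gen 1 (s2): strand 2 crosses over strand 3. Perm now: [1 3 2 4]
Gen 2 (s2): strand 3 crosses over strand 2. Perm now: [1 2 3 4]
Gen 3 (s1): strand 1 crosses over strand 2. Perm now: [2 1 3 4]
Gen 4 (s3): strand 3 crosses over strand 4. Perm now: [2 1 4 3]
Gen 5 (s3): strand 4 crosses over strand 3. Perm now: [2 1 3 4]
Gen 6 (s3^-1): strand 3 crosses under strand 4. Perm now: [2 1 4 3]
Gen 7 (s2): strand 1 crosses over strand 4. Perm now: [2 4 1 3]
Gen 8 (s1): strand 2 crosses over strand 4. Perm now: [4 2 1 3]
Gen 9 (s3): strand 1 crosses over strand 3. Perm now: [4 2 3 1]
Gen 10 (s1): strand 4 crosses over strand 2. Perm now: [2 4 3 1]

Answer: 2 4 3 1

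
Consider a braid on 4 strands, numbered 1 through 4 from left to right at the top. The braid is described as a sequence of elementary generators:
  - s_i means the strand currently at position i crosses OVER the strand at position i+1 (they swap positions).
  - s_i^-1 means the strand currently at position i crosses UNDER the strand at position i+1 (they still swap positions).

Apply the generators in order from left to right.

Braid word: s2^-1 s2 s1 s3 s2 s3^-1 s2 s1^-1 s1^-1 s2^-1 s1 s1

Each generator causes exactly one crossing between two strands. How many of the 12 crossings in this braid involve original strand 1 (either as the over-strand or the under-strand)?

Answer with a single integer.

Gen 1: crossing 2x3. Involves strand 1? no. Count so far: 0
Gen 2: crossing 3x2. Involves strand 1? no. Count so far: 0
Gen 3: crossing 1x2. Involves strand 1? yes. Count so far: 1
Gen 4: crossing 3x4. Involves strand 1? no. Count so far: 1
Gen 5: crossing 1x4. Involves strand 1? yes. Count so far: 2
Gen 6: crossing 1x3. Involves strand 1? yes. Count so far: 3
Gen 7: crossing 4x3. Involves strand 1? no. Count so far: 3
Gen 8: crossing 2x3. Involves strand 1? no. Count so far: 3
Gen 9: crossing 3x2. Involves strand 1? no. Count so far: 3
Gen 10: crossing 3x4. Involves strand 1? no. Count so far: 3
Gen 11: crossing 2x4. Involves strand 1? no. Count so far: 3
Gen 12: crossing 4x2. Involves strand 1? no. Count so far: 3

Answer: 3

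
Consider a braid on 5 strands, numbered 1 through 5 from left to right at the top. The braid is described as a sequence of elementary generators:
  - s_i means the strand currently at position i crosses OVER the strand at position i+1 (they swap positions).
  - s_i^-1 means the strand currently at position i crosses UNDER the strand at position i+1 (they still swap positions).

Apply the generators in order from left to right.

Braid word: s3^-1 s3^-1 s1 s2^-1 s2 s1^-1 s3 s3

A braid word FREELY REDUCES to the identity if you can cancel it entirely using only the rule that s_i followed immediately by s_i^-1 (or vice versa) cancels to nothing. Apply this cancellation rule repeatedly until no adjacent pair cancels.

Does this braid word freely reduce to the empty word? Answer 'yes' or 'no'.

Gen 1 (s3^-1): push. Stack: [s3^-1]
Gen 2 (s3^-1): push. Stack: [s3^-1 s3^-1]
Gen 3 (s1): push. Stack: [s3^-1 s3^-1 s1]
Gen 4 (s2^-1): push. Stack: [s3^-1 s3^-1 s1 s2^-1]
Gen 5 (s2): cancels prior s2^-1. Stack: [s3^-1 s3^-1 s1]
Gen 6 (s1^-1): cancels prior s1. Stack: [s3^-1 s3^-1]
Gen 7 (s3): cancels prior s3^-1. Stack: [s3^-1]
Gen 8 (s3): cancels prior s3^-1. Stack: []
Reduced word: (empty)

Answer: yes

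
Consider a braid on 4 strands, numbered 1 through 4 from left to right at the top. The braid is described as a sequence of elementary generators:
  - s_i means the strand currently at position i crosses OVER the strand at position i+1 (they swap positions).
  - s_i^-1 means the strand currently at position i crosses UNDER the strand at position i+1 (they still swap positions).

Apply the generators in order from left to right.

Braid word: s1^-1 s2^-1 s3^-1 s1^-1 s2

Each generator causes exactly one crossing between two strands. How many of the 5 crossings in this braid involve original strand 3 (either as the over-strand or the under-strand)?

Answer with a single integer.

Answer: 2

Derivation:
Gen 1: crossing 1x2. Involves strand 3? no. Count so far: 0
Gen 2: crossing 1x3. Involves strand 3? yes. Count so far: 1
Gen 3: crossing 1x4. Involves strand 3? no. Count so far: 1
Gen 4: crossing 2x3. Involves strand 3? yes. Count so far: 2
Gen 5: crossing 2x4. Involves strand 3? no. Count so far: 2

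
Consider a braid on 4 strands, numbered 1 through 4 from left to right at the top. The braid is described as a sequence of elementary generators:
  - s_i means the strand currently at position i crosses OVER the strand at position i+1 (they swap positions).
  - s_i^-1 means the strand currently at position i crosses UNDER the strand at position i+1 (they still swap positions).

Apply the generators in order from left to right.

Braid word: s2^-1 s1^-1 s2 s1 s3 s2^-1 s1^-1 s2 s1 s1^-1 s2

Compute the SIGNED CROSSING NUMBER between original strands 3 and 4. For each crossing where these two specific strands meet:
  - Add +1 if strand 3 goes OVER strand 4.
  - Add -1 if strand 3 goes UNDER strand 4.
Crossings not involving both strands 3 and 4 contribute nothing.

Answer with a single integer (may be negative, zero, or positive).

Answer: -3

Derivation:
Gen 1: crossing 2x3. Both 3&4? no. Sum: 0
Gen 2: crossing 1x3. Both 3&4? no. Sum: 0
Gen 3: crossing 1x2. Both 3&4? no. Sum: 0
Gen 4: crossing 3x2. Both 3&4? no. Sum: 0
Gen 5: crossing 1x4. Both 3&4? no. Sum: 0
Gen 6: 3 under 4. Both 3&4? yes. Contrib: -1. Sum: -1
Gen 7: crossing 2x4. Both 3&4? no. Sum: -1
Gen 8: crossing 2x3. Both 3&4? no. Sum: -1
Gen 9: 4 over 3. Both 3&4? yes. Contrib: -1. Sum: -2
Gen 10: 3 under 4. Both 3&4? yes. Contrib: -1. Sum: -3
Gen 11: crossing 3x2. Both 3&4? no. Sum: -3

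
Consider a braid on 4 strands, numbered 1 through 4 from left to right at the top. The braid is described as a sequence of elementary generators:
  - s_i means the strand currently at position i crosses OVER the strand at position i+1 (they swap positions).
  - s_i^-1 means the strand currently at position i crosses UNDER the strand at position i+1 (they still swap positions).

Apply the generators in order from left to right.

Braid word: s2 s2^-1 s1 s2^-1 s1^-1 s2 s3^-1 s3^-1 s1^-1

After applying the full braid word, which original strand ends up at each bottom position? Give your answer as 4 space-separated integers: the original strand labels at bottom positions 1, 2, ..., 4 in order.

Gen 1 (s2): strand 2 crosses over strand 3. Perm now: [1 3 2 4]
Gen 2 (s2^-1): strand 3 crosses under strand 2. Perm now: [1 2 3 4]
Gen 3 (s1): strand 1 crosses over strand 2. Perm now: [2 1 3 4]
Gen 4 (s2^-1): strand 1 crosses under strand 3. Perm now: [2 3 1 4]
Gen 5 (s1^-1): strand 2 crosses under strand 3. Perm now: [3 2 1 4]
Gen 6 (s2): strand 2 crosses over strand 1. Perm now: [3 1 2 4]
Gen 7 (s3^-1): strand 2 crosses under strand 4. Perm now: [3 1 4 2]
Gen 8 (s3^-1): strand 4 crosses under strand 2. Perm now: [3 1 2 4]
Gen 9 (s1^-1): strand 3 crosses under strand 1. Perm now: [1 3 2 4]

Answer: 1 3 2 4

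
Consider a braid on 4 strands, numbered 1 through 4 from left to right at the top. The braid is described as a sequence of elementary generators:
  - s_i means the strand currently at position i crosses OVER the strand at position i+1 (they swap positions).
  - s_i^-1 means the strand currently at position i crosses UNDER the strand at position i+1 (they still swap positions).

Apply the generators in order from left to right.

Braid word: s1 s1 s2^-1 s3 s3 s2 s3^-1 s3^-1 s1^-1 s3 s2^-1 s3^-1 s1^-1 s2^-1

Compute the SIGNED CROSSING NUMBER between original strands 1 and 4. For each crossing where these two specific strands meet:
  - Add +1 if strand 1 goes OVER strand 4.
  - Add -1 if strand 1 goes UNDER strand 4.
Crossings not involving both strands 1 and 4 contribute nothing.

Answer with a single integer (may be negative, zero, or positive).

Gen 1: crossing 1x2. Both 1&4? no. Sum: 0
Gen 2: crossing 2x1. Both 1&4? no. Sum: 0
Gen 3: crossing 2x3. Both 1&4? no. Sum: 0
Gen 4: crossing 2x4. Both 1&4? no. Sum: 0
Gen 5: crossing 4x2. Both 1&4? no. Sum: 0
Gen 6: crossing 3x2. Both 1&4? no. Sum: 0
Gen 7: crossing 3x4. Both 1&4? no. Sum: 0
Gen 8: crossing 4x3. Both 1&4? no. Sum: 0
Gen 9: crossing 1x2. Both 1&4? no. Sum: 0
Gen 10: crossing 3x4. Both 1&4? no. Sum: 0
Gen 11: 1 under 4. Both 1&4? yes. Contrib: -1. Sum: -1
Gen 12: crossing 1x3. Both 1&4? no. Sum: -1
Gen 13: crossing 2x4. Both 1&4? no. Sum: -1
Gen 14: crossing 2x3. Both 1&4? no. Sum: -1

Answer: -1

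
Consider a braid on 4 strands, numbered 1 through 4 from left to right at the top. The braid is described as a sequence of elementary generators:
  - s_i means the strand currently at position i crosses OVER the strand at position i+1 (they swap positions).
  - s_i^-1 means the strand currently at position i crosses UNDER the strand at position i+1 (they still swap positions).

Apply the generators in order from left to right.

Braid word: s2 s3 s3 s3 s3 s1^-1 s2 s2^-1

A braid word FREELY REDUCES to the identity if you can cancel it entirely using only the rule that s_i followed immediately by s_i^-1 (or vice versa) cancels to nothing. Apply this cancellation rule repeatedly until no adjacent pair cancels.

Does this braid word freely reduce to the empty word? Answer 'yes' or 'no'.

Answer: no

Derivation:
Gen 1 (s2): push. Stack: [s2]
Gen 2 (s3): push. Stack: [s2 s3]
Gen 3 (s3): push. Stack: [s2 s3 s3]
Gen 4 (s3): push. Stack: [s2 s3 s3 s3]
Gen 5 (s3): push. Stack: [s2 s3 s3 s3 s3]
Gen 6 (s1^-1): push. Stack: [s2 s3 s3 s3 s3 s1^-1]
Gen 7 (s2): push. Stack: [s2 s3 s3 s3 s3 s1^-1 s2]
Gen 8 (s2^-1): cancels prior s2. Stack: [s2 s3 s3 s3 s3 s1^-1]
Reduced word: s2 s3 s3 s3 s3 s1^-1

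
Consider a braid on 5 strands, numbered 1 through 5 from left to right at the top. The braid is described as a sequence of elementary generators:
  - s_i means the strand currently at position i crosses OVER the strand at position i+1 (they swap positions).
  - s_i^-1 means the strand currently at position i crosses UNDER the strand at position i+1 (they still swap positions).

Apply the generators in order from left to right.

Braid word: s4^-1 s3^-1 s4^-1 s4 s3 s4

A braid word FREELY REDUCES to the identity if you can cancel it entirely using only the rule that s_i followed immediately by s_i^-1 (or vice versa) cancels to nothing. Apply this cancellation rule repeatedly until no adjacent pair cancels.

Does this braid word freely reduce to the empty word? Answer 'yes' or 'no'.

Gen 1 (s4^-1): push. Stack: [s4^-1]
Gen 2 (s3^-1): push. Stack: [s4^-1 s3^-1]
Gen 3 (s4^-1): push. Stack: [s4^-1 s3^-1 s4^-1]
Gen 4 (s4): cancels prior s4^-1. Stack: [s4^-1 s3^-1]
Gen 5 (s3): cancels prior s3^-1. Stack: [s4^-1]
Gen 6 (s4): cancels prior s4^-1. Stack: []
Reduced word: (empty)

Answer: yes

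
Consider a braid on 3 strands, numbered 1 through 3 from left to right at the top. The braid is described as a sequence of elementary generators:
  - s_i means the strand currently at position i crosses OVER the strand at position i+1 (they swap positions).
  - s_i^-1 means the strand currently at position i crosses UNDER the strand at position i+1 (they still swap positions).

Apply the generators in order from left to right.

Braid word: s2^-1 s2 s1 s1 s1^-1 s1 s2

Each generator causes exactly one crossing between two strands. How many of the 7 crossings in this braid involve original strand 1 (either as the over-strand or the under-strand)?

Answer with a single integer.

Answer: 4

Derivation:
Gen 1: crossing 2x3. Involves strand 1? no. Count so far: 0
Gen 2: crossing 3x2. Involves strand 1? no. Count so far: 0
Gen 3: crossing 1x2. Involves strand 1? yes. Count so far: 1
Gen 4: crossing 2x1. Involves strand 1? yes. Count so far: 2
Gen 5: crossing 1x2. Involves strand 1? yes. Count so far: 3
Gen 6: crossing 2x1. Involves strand 1? yes. Count so far: 4
Gen 7: crossing 2x3. Involves strand 1? no. Count so far: 4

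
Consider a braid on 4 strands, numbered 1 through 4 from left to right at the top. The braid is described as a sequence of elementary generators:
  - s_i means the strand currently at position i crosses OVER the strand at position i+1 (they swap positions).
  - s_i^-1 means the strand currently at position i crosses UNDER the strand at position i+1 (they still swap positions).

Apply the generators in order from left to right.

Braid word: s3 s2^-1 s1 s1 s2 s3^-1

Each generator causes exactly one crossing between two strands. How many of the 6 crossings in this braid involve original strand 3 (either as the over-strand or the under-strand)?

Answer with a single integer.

Gen 1: crossing 3x4. Involves strand 3? yes. Count so far: 1
Gen 2: crossing 2x4. Involves strand 3? no. Count so far: 1
Gen 3: crossing 1x4. Involves strand 3? no. Count so far: 1
Gen 4: crossing 4x1. Involves strand 3? no. Count so far: 1
Gen 5: crossing 4x2. Involves strand 3? no. Count so far: 1
Gen 6: crossing 4x3. Involves strand 3? yes. Count so far: 2

Answer: 2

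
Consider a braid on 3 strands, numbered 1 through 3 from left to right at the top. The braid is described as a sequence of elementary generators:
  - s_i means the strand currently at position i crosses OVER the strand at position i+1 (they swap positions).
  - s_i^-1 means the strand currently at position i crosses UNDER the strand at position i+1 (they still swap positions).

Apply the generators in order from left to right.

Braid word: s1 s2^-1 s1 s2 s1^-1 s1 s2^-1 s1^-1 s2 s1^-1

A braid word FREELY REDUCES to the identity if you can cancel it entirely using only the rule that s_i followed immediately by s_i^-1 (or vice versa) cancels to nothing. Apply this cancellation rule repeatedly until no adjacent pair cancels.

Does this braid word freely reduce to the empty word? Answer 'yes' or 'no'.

Answer: yes

Derivation:
Gen 1 (s1): push. Stack: [s1]
Gen 2 (s2^-1): push. Stack: [s1 s2^-1]
Gen 3 (s1): push. Stack: [s1 s2^-1 s1]
Gen 4 (s2): push. Stack: [s1 s2^-1 s1 s2]
Gen 5 (s1^-1): push. Stack: [s1 s2^-1 s1 s2 s1^-1]
Gen 6 (s1): cancels prior s1^-1. Stack: [s1 s2^-1 s1 s2]
Gen 7 (s2^-1): cancels prior s2. Stack: [s1 s2^-1 s1]
Gen 8 (s1^-1): cancels prior s1. Stack: [s1 s2^-1]
Gen 9 (s2): cancels prior s2^-1. Stack: [s1]
Gen 10 (s1^-1): cancels prior s1. Stack: []
Reduced word: (empty)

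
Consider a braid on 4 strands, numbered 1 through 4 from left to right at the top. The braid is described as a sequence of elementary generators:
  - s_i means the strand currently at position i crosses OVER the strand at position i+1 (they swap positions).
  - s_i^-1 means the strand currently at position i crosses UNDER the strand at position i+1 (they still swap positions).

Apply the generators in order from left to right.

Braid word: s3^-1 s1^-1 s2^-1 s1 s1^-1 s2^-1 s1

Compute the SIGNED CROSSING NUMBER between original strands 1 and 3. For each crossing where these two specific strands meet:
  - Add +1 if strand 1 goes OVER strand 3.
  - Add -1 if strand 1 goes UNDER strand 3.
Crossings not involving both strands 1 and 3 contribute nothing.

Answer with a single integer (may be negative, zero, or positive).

Gen 1: crossing 3x4. Both 1&3? no. Sum: 0
Gen 2: crossing 1x2. Both 1&3? no. Sum: 0
Gen 3: crossing 1x4. Both 1&3? no. Sum: 0
Gen 4: crossing 2x4. Both 1&3? no. Sum: 0
Gen 5: crossing 4x2. Both 1&3? no. Sum: 0
Gen 6: crossing 4x1. Both 1&3? no. Sum: 0
Gen 7: crossing 2x1. Both 1&3? no. Sum: 0

Answer: 0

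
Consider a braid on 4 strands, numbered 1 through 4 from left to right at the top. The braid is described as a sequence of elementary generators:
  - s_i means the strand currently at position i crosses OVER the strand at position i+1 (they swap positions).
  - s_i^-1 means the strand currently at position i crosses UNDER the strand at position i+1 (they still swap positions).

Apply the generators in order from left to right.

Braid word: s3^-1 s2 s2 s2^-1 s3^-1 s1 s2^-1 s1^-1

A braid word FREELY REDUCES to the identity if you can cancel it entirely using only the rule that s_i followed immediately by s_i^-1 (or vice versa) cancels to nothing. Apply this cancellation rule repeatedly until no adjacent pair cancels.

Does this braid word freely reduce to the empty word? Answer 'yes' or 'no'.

Answer: no

Derivation:
Gen 1 (s3^-1): push. Stack: [s3^-1]
Gen 2 (s2): push. Stack: [s3^-1 s2]
Gen 3 (s2): push. Stack: [s3^-1 s2 s2]
Gen 4 (s2^-1): cancels prior s2. Stack: [s3^-1 s2]
Gen 5 (s3^-1): push. Stack: [s3^-1 s2 s3^-1]
Gen 6 (s1): push. Stack: [s3^-1 s2 s3^-1 s1]
Gen 7 (s2^-1): push. Stack: [s3^-1 s2 s3^-1 s1 s2^-1]
Gen 8 (s1^-1): push. Stack: [s3^-1 s2 s3^-1 s1 s2^-1 s1^-1]
Reduced word: s3^-1 s2 s3^-1 s1 s2^-1 s1^-1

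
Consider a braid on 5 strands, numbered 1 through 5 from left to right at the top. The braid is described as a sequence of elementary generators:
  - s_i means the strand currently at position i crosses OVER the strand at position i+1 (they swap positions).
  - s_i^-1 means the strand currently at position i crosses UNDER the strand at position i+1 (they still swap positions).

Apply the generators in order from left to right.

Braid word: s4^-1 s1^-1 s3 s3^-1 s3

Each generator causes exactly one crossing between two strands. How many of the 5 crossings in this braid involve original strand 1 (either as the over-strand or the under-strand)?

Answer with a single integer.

Answer: 1

Derivation:
Gen 1: crossing 4x5. Involves strand 1? no. Count so far: 0
Gen 2: crossing 1x2. Involves strand 1? yes. Count so far: 1
Gen 3: crossing 3x5. Involves strand 1? no. Count so far: 1
Gen 4: crossing 5x3. Involves strand 1? no. Count so far: 1
Gen 5: crossing 3x5. Involves strand 1? no. Count so far: 1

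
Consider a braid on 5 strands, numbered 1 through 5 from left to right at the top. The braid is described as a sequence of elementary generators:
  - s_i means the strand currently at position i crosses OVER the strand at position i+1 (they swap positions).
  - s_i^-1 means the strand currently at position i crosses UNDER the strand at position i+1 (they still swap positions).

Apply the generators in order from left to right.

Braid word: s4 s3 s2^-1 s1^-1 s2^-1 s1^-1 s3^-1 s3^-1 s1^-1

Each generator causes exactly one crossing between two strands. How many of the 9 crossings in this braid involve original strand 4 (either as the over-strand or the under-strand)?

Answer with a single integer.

Answer: 1

Derivation:
Gen 1: crossing 4x5. Involves strand 4? yes. Count so far: 1
Gen 2: crossing 3x5. Involves strand 4? no. Count so far: 1
Gen 3: crossing 2x5. Involves strand 4? no. Count so far: 1
Gen 4: crossing 1x5. Involves strand 4? no. Count so far: 1
Gen 5: crossing 1x2. Involves strand 4? no. Count so far: 1
Gen 6: crossing 5x2. Involves strand 4? no. Count so far: 1
Gen 7: crossing 1x3. Involves strand 4? no. Count so far: 1
Gen 8: crossing 3x1. Involves strand 4? no. Count so far: 1
Gen 9: crossing 2x5. Involves strand 4? no. Count so far: 1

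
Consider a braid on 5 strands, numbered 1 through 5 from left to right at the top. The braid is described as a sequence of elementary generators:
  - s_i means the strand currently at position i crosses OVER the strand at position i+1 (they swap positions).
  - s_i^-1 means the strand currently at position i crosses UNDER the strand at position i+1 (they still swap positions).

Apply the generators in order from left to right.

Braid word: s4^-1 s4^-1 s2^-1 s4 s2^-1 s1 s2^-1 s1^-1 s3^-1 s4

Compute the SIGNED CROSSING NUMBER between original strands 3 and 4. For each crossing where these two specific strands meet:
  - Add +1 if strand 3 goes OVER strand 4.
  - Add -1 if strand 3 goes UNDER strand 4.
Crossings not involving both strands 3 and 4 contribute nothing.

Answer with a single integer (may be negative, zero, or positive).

Answer: 0

Derivation:
Gen 1: crossing 4x5. Both 3&4? no. Sum: 0
Gen 2: crossing 5x4. Both 3&4? no. Sum: 0
Gen 3: crossing 2x3. Both 3&4? no. Sum: 0
Gen 4: crossing 4x5. Both 3&4? no. Sum: 0
Gen 5: crossing 3x2. Both 3&4? no. Sum: 0
Gen 6: crossing 1x2. Both 3&4? no. Sum: 0
Gen 7: crossing 1x3. Both 3&4? no. Sum: 0
Gen 8: crossing 2x3. Both 3&4? no. Sum: 0
Gen 9: crossing 1x5. Both 3&4? no. Sum: 0
Gen 10: crossing 1x4. Both 3&4? no. Sum: 0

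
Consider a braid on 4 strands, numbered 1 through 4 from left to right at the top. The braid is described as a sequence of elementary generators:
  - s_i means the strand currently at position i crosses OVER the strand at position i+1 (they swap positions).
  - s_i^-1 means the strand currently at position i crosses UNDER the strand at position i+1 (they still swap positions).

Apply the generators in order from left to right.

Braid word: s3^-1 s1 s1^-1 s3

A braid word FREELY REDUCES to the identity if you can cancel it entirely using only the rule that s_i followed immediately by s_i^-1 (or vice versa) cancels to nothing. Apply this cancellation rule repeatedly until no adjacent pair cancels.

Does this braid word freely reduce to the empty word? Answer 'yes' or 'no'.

Gen 1 (s3^-1): push. Stack: [s3^-1]
Gen 2 (s1): push. Stack: [s3^-1 s1]
Gen 3 (s1^-1): cancels prior s1. Stack: [s3^-1]
Gen 4 (s3): cancels prior s3^-1. Stack: []
Reduced word: (empty)

Answer: yes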